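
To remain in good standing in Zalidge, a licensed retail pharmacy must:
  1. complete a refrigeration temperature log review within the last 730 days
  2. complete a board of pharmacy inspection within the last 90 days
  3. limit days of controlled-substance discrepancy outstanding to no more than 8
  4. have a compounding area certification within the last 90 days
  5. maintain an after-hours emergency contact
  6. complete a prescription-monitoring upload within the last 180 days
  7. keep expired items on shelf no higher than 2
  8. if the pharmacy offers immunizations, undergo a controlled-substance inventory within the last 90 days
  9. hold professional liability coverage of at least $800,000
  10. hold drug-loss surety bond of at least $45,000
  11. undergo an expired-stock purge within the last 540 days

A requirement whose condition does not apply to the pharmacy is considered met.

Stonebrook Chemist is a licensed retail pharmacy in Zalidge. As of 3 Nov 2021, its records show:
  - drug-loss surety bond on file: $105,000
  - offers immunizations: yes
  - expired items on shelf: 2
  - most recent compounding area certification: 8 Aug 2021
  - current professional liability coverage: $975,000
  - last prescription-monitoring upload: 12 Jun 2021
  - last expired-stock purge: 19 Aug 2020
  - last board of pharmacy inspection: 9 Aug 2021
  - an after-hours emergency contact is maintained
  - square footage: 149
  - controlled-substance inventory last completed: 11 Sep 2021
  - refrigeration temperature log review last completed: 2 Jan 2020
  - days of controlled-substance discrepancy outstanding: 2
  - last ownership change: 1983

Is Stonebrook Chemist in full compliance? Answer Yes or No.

Yes

1. refrigeration temperature log review 671 days ago vs limit 730 → met
2. board of pharmacy inspection 86 days ago vs limit 90 → met
3. days of controlled-substance discrepancy outstanding 2 ≤ 8 → met
4. compounding area certification 87 days ago vs limit 90 → met
5. after-hours emergency contact present → met
6. prescription-monitoring upload 144 days ago vs limit 180 → met
7. expired items on shelf 2 ≤ 2 → met
8. condition 'offers immunizations' holds; controlled-substance inventory 53 days ago vs limit 90 → met
9. professional liability coverage $975,000 ≥ $800,000 → met
10. drug-loss surety bond $105,000 ≥ $45,000 → met
11. expired-stock purge 441 days ago vs limit 540 → met
All met.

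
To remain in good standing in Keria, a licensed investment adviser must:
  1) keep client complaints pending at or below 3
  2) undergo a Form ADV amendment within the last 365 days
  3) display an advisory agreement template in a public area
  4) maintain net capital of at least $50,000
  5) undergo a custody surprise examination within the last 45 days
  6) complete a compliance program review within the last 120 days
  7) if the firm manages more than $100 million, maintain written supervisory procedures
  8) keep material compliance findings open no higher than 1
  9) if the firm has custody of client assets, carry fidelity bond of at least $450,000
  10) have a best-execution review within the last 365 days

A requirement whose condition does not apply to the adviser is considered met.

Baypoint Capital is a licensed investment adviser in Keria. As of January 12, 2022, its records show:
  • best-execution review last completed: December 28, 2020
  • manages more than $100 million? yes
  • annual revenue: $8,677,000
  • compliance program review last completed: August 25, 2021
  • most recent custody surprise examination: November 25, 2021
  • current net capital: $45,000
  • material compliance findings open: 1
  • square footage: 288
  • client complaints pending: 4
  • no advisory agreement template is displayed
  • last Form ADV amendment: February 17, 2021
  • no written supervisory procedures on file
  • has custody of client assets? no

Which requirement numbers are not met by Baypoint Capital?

1. client complaints pending 4 > 3 → not met
2. Form ADV amendment 329 days ago vs limit 365 → met
3. advisory agreement template absent → not met
4. net capital $45,000 < $50,000 → not met
5. custody surprise examination 48 days ago vs limit 45 → not met
6. compliance program review 140 days ago vs limit 120 → not met
7. condition 'manages more than $100 million' holds; written supervisory procedures absent → not met
8. material compliance findings open 1 ≤ 1 → met
9. condition 'has custody of client assets' does not hold → requirement n/a → met
10. best-execution review 380 days ago vs limit 365 → not met
Not met: 1, 3, 4, 5, 6, 7, 10

1, 3, 4, 5, 6, 7, 10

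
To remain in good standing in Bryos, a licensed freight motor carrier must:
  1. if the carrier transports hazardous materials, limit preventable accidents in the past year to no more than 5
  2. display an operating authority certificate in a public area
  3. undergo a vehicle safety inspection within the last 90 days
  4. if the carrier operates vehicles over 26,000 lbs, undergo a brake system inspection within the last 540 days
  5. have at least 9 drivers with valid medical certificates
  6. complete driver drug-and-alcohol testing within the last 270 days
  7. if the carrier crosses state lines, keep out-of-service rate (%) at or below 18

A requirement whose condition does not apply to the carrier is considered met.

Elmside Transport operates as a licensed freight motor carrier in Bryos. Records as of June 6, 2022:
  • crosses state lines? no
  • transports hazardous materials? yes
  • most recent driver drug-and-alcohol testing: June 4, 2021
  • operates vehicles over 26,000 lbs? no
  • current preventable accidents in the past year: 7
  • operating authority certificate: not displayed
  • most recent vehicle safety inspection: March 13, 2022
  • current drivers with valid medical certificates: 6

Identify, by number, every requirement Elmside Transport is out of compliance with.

1. condition 'transports hazardous materials' holds; preventable accidents in the past year 7 > 5 → not met
2. operating authority certificate absent → not met
3. vehicle safety inspection 85 days ago vs limit 90 → met
4. condition 'operates vehicles over 26,000 lbs' does not hold → requirement n/a → met
5. drivers with valid medical certificates 6 < 9 → not met
6. driver drug-and-alcohol testing 367 days ago vs limit 270 → not met
7. condition 'crosses state lines' does not hold → requirement n/a → met
Not met: 1, 2, 5, 6

1, 2, 5, 6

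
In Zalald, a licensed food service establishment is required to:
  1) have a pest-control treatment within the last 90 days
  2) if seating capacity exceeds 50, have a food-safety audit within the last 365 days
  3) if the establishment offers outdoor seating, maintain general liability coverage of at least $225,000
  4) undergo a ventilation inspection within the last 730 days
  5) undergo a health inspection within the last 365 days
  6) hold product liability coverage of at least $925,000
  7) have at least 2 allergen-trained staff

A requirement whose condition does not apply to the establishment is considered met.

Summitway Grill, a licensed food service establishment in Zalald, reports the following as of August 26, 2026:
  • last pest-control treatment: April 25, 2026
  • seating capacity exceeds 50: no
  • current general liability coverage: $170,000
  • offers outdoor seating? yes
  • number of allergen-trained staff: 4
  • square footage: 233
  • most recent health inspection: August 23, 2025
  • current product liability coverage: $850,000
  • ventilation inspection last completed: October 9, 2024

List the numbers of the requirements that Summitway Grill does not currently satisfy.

1, 3, 5, 6

1. pest-control treatment 123 days ago vs limit 90 → not met
2. condition 'seating capacity exceeds 50' does not hold → requirement n/a → met
3. condition 'offers outdoor seating' holds; general liability coverage $170,000 < $225,000 → not met
4. ventilation inspection 686 days ago vs limit 730 → met
5. health inspection 368 days ago vs limit 365 → not met
6. product liability coverage $850,000 < $925,000 → not met
7. allergen-trained staff 4 ≥ 2 → met
Not met: 1, 3, 5, 6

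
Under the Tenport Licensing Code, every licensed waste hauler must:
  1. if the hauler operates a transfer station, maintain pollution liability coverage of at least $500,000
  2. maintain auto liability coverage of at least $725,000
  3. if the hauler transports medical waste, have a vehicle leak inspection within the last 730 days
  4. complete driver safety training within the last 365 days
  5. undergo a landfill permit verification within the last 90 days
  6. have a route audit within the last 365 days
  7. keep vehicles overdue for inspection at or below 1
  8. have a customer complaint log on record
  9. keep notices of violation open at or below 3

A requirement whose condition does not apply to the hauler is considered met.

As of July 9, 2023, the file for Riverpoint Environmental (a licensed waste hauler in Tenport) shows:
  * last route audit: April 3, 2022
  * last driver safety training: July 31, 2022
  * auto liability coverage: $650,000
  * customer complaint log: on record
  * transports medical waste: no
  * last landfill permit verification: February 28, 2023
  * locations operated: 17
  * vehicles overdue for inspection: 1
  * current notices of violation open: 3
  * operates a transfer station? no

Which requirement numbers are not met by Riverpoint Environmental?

2, 5, 6

1. condition 'operates a transfer station' does not hold → requirement n/a → met
2. auto liability coverage $650,000 < $725,000 → not met
3. condition 'transports medical waste' does not hold → requirement n/a → met
4. driver safety training 343 days ago vs limit 365 → met
5. landfill permit verification 131 days ago vs limit 90 → not met
6. route audit 462 days ago vs limit 365 → not met
7. vehicles overdue for inspection 1 ≤ 1 → met
8. customer complaint log present → met
9. notices of violation open 3 ≤ 3 → met
Not met: 2, 5, 6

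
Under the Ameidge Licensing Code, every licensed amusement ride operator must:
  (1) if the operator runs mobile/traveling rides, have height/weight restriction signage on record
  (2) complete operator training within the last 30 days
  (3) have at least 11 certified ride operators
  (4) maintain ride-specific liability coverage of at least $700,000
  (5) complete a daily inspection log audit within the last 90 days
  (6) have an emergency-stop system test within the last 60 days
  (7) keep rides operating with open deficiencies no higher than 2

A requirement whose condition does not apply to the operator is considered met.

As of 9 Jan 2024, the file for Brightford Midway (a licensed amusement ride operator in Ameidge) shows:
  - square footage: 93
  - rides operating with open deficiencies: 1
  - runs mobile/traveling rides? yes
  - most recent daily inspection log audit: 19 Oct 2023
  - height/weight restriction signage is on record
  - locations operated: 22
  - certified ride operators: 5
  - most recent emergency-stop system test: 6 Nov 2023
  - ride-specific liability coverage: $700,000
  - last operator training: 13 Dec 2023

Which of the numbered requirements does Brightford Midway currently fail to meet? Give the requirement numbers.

1. condition 'runs mobile/traveling rides' holds; height/weight restriction signage present → met
2. operator training 27 days ago vs limit 30 → met
3. certified ride operators 5 < 11 → not met
4. ride-specific liability coverage $700,000 ≥ $700,000 → met
5. daily inspection log audit 82 days ago vs limit 90 → met
6. emergency-stop system test 64 days ago vs limit 60 → not met
7. rides operating with open deficiencies 1 ≤ 2 → met
Not met: 3, 6

3, 6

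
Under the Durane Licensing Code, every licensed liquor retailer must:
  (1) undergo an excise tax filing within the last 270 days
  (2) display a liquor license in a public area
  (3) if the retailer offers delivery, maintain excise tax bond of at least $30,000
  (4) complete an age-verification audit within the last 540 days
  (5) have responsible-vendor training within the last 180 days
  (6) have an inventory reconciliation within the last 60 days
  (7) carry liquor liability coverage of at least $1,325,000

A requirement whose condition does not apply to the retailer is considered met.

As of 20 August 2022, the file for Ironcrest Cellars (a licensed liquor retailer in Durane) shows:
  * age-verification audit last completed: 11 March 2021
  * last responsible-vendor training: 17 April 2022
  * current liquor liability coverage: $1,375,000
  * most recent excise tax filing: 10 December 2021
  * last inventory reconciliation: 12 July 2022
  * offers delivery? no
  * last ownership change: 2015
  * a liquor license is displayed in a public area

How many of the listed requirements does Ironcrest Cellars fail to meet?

1. excise tax filing 253 days ago vs limit 270 → met
2. liquor license present → met
3. condition 'offers delivery' does not hold → requirement n/a → met
4. age-verification audit 527 days ago vs limit 540 → met
5. responsible-vendor training 125 days ago vs limit 180 → met
6. inventory reconciliation 39 days ago vs limit 60 → met
7. liquor liability coverage $1,375,000 ≥ $1,325,000 → met
Not met: 0 of 7

0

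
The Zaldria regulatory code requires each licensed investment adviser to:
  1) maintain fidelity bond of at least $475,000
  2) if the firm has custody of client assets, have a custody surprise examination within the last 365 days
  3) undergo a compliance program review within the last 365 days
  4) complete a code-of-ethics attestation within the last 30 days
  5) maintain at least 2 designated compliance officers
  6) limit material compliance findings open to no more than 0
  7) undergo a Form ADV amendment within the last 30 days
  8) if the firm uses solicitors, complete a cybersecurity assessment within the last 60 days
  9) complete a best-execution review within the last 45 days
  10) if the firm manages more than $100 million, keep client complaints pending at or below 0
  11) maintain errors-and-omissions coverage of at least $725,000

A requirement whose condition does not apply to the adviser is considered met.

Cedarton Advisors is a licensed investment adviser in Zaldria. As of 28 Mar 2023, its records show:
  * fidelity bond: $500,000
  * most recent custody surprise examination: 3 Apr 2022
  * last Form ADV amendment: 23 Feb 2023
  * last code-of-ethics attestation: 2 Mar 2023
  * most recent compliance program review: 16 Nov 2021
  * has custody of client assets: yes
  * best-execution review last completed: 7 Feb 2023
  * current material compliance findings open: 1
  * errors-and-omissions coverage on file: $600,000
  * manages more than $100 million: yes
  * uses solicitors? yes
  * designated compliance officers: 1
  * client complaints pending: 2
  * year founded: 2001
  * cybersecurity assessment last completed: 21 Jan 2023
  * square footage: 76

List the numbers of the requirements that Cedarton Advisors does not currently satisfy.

3, 5, 6, 7, 8, 9, 10, 11

1. fidelity bond $500,000 ≥ $475,000 → met
2. condition 'has custody of client assets' holds; custody surprise examination 359 days ago vs limit 365 → met
3. compliance program review 497 days ago vs limit 365 → not met
4. code-of-ethics attestation 26 days ago vs limit 30 → met
5. designated compliance officers 1 < 2 → not met
6. material compliance findings open 1 > 0 → not met
7. Form ADV amendment 33 days ago vs limit 30 → not met
8. condition 'uses solicitors' holds; cybersecurity assessment 66 days ago vs limit 60 → not met
9. best-execution review 49 days ago vs limit 45 → not met
10. condition 'manages more than $100 million' holds; client complaints pending 2 > 0 → not met
11. errors-and-omissions coverage $600,000 < $725,000 → not met
Not met: 3, 5, 6, 7, 8, 9, 10, 11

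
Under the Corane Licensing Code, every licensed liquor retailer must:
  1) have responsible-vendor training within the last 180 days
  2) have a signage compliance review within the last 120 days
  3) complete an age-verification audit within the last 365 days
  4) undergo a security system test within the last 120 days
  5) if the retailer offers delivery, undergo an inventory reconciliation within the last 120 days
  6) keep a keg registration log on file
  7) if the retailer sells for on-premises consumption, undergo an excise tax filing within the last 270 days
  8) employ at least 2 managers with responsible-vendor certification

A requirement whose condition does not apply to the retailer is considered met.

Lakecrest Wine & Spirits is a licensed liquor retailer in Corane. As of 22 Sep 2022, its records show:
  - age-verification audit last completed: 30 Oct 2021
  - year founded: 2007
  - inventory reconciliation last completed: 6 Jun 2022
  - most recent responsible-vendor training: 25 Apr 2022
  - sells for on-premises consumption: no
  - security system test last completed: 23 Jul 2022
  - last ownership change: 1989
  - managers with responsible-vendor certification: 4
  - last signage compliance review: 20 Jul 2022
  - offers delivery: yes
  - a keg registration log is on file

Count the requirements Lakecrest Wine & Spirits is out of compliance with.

0

1. responsible-vendor training 150 days ago vs limit 180 → met
2. signage compliance review 64 days ago vs limit 120 → met
3. age-verification audit 327 days ago vs limit 365 → met
4. security system test 61 days ago vs limit 120 → met
5. condition 'offers delivery' holds; inventory reconciliation 108 days ago vs limit 120 → met
6. keg registration log present → met
7. condition 'sells for on-premises consumption' does not hold → requirement n/a → met
8. managers with responsible-vendor certification 4 ≥ 2 → met
Not met: 0 of 8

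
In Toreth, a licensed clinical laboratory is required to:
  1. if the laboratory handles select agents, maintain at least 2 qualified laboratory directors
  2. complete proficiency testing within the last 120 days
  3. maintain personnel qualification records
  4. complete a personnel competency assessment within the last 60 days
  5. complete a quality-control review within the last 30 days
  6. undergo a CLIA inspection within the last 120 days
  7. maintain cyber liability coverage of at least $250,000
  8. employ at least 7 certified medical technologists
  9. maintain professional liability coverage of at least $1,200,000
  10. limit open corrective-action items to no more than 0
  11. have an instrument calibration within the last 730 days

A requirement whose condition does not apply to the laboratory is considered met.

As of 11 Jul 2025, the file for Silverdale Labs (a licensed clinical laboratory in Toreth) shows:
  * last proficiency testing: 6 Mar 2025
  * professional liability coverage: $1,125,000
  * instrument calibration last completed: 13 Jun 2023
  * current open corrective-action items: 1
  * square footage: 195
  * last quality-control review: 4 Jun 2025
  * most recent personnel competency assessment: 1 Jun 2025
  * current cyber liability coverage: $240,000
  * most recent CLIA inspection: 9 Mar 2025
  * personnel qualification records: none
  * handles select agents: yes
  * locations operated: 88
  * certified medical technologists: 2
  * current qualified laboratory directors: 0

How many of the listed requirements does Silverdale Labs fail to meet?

1. condition 'handles select agents' holds; qualified laboratory directors 0 < 2 → not met
2. proficiency testing 127 days ago vs limit 120 → not met
3. personnel qualification records absent → not met
4. personnel competency assessment 40 days ago vs limit 60 → met
5. quality-control review 37 days ago vs limit 30 → not met
6. CLIA inspection 124 days ago vs limit 120 → not met
7. cyber liability coverage $240,000 < $250,000 → not met
8. certified medical technologists 2 < 7 → not met
9. professional liability coverage $1,125,000 < $1,200,000 → not met
10. open corrective-action items 1 > 0 → not met
11. instrument calibration 759 days ago vs limit 730 → not met
Not met: 10 of 11

10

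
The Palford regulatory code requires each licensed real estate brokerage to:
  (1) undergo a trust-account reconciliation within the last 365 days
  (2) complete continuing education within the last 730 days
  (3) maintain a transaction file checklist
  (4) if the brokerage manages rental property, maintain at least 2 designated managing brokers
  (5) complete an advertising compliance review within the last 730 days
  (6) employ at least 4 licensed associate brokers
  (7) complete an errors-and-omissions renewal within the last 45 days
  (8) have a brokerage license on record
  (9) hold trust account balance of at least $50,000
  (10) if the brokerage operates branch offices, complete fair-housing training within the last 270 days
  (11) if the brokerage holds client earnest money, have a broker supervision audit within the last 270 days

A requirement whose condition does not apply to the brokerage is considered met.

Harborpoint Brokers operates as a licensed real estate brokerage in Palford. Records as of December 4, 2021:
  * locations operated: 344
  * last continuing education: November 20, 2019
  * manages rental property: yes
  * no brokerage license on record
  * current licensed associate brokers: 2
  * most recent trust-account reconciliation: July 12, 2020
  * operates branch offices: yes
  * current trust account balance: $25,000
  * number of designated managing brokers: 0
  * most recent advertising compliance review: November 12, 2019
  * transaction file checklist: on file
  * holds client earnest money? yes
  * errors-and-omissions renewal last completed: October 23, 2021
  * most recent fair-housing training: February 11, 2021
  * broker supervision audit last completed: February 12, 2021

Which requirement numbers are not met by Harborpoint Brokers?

1, 2, 4, 5, 6, 8, 9, 10, 11

1. trust-account reconciliation 510 days ago vs limit 365 → not met
2. continuing education 745 days ago vs limit 730 → not met
3. transaction file checklist present → met
4. condition 'manages rental property' holds; designated managing brokers 0 < 2 → not met
5. advertising compliance review 753 days ago vs limit 730 → not met
6. licensed associate brokers 2 < 4 → not met
7. errors-and-omissions renewal 42 days ago vs limit 45 → met
8. brokerage license absent → not met
9. trust account balance $25,000 < $50,000 → not met
10. condition 'operates branch offices' holds; fair-housing training 296 days ago vs limit 270 → not met
11. condition 'holds client earnest money' holds; broker supervision audit 295 days ago vs limit 270 → not met
Not met: 1, 2, 4, 5, 6, 8, 9, 10, 11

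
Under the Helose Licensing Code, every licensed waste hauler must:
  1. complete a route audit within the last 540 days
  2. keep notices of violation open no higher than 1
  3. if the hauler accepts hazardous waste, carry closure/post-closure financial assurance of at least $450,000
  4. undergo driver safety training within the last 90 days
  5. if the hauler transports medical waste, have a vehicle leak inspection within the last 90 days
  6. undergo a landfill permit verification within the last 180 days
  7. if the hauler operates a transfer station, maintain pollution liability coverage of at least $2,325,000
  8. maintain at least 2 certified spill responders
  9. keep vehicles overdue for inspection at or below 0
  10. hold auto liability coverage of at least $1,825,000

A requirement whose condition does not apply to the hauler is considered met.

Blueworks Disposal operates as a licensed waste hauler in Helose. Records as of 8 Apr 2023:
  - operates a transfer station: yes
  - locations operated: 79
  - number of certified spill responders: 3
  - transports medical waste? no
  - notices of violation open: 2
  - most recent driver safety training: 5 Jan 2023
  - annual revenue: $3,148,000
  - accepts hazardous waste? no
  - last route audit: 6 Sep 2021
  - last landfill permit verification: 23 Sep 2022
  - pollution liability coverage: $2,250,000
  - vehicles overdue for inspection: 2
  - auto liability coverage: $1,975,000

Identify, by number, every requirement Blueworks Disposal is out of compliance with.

1, 2, 4, 6, 7, 9

1. route audit 579 days ago vs limit 540 → not met
2. notices of violation open 2 > 1 → not met
3. condition 'accepts hazardous waste' does not hold → requirement n/a → met
4. driver safety training 93 days ago vs limit 90 → not met
5. condition 'transports medical waste' does not hold → requirement n/a → met
6. landfill permit verification 197 days ago vs limit 180 → not met
7. condition 'operates a transfer station' holds; pollution liability coverage $2,250,000 < $2,325,000 → not met
8. certified spill responders 3 ≥ 2 → met
9. vehicles overdue for inspection 2 > 0 → not met
10. auto liability coverage $1,975,000 ≥ $1,825,000 → met
Not met: 1, 2, 4, 6, 7, 9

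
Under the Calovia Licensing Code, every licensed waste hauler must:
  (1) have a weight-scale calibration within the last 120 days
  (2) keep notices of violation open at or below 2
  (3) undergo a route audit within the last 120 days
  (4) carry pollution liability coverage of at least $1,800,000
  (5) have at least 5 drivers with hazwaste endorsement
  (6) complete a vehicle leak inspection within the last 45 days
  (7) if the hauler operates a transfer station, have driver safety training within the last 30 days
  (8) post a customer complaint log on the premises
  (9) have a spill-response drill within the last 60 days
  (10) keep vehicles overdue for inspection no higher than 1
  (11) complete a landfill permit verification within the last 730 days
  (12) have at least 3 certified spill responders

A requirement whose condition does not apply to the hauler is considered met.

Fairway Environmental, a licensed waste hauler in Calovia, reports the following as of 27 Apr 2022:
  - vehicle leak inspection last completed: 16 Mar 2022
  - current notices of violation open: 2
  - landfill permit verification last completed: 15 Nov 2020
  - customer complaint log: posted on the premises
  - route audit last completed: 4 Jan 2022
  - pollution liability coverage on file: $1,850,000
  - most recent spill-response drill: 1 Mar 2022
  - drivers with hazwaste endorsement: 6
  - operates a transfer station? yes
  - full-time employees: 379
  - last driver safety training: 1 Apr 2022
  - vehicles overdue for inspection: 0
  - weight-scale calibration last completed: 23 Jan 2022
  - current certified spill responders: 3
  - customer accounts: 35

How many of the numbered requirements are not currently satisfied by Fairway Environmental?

0

1. weight-scale calibration 94 days ago vs limit 120 → met
2. notices of violation open 2 ≤ 2 → met
3. route audit 113 days ago vs limit 120 → met
4. pollution liability coverage $1,850,000 ≥ $1,800,000 → met
5. drivers with hazwaste endorsement 6 ≥ 5 → met
6. vehicle leak inspection 42 days ago vs limit 45 → met
7. condition 'operates a transfer station' holds; driver safety training 26 days ago vs limit 30 → met
8. customer complaint log present → met
9. spill-response drill 57 days ago vs limit 60 → met
10. vehicles overdue for inspection 0 ≤ 1 → met
11. landfill permit verification 528 days ago vs limit 730 → met
12. certified spill responders 3 ≥ 3 → met
Not met: 0 of 12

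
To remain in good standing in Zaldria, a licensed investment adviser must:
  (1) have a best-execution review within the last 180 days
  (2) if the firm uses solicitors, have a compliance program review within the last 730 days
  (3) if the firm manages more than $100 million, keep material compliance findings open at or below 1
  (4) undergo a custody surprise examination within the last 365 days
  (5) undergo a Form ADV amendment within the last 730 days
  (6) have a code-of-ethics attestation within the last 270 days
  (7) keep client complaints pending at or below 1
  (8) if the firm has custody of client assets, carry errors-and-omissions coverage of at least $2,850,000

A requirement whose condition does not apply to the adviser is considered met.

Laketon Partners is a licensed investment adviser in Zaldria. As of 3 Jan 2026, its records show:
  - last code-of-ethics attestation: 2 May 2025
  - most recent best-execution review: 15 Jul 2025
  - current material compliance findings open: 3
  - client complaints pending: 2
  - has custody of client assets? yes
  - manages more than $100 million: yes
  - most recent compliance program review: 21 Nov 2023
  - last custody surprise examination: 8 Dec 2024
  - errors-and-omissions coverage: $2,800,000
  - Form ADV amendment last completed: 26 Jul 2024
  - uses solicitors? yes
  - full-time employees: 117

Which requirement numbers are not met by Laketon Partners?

2, 3, 4, 7, 8

1. best-execution review 172 days ago vs limit 180 → met
2. condition 'uses solicitors' holds; compliance program review 774 days ago vs limit 730 → not met
3. condition 'manages more than $100 million' holds; material compliance findings open 3 > 1 → not met
4. custody surprise examination 391 days ago vs limit 365 → not met
5. Form ADV amendment 526 days ago vs limit 730 → met
6. code-of-ethics attestation 246 days ago vs limit 270 → met
7. client complaints pending 2 > 1 → not met
8. condition 'has custody of client assets' holds; errors-and-omissions coverage $2,800,000 < $2,850,000 → not met
Not met: 2, 3, 4, 7, 8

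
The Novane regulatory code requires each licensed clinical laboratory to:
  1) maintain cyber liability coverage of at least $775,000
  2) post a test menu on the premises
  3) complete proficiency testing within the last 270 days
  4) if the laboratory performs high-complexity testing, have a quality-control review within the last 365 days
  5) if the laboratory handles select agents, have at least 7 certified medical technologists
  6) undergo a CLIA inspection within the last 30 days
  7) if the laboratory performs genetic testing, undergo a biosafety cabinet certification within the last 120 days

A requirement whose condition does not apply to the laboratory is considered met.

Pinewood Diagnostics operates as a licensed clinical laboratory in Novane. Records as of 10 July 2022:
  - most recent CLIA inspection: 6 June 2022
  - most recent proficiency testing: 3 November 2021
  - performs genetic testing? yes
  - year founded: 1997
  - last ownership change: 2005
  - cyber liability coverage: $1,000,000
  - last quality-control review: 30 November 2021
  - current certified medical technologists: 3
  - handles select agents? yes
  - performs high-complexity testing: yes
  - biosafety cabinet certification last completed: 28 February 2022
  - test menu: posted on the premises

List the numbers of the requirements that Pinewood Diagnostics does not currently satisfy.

1. cyber liability coverage $1,000,000 ≥ $775,000 → met
2. test menu present → met
3. proficiency testing 249 days ago vs limit 270 → met
4. condition 'performs high-complexity testing' holds; quality-control review 222 days ago vs limit 365 → met
5. condition 'handles select agents' holds; certified medical technologists 3 < 7 → not met
6. CLIA inspection 34 days ago vs limit 30 → not met
7. condition 'performs genetic testing' holds; biosafety cabinet certification 132 days ago vs limit 120 → not met
Not met: 5, 6, 7

5, 6, 7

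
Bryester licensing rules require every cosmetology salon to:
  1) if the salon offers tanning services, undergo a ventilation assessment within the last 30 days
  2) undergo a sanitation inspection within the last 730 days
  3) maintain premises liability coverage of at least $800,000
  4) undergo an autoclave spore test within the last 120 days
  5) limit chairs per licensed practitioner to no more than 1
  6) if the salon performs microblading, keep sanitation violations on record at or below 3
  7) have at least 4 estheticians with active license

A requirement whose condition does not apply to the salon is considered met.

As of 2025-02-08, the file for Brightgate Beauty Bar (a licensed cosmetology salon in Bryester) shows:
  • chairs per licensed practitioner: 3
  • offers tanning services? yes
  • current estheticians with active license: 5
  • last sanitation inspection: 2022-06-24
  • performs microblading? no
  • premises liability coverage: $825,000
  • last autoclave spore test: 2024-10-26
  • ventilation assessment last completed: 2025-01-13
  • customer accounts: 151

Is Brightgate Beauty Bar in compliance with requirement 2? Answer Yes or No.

No

2. sanitation inspection 960 days ago vs limit 730 → not met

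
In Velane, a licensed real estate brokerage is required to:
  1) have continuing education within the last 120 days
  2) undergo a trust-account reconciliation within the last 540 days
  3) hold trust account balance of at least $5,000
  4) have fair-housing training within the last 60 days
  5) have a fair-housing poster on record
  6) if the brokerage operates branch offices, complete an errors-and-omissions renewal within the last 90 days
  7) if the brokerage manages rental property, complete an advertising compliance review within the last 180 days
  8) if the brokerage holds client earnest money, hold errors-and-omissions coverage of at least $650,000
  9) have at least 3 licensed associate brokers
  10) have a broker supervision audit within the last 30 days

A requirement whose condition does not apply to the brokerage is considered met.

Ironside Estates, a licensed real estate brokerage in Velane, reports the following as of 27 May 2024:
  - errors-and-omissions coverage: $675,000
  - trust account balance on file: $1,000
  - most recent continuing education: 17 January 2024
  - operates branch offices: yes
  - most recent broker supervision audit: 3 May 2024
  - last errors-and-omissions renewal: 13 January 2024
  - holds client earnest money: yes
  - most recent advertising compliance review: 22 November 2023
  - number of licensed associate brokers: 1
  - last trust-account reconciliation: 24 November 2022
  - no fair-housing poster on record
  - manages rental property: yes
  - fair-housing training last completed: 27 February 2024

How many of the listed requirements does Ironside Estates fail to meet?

1. continuing education 131 days ago vs limit 120 → not met
2. trust-account reconciliation 550 days ago vs limit 540 → not met
3. trust account balance $1,000 < $5,000 → not met
4. fair-housing training 90 days ago vs limit 60 → not met
5. fair-housing poster absent → not met
6. condition 'operates branch offices' holds; errors-and-omissions renewal 135 days ago vs limit 90 → not met
7. condition 'manages rental property' holds; advertising compliance review 187 days ago vs limit 180 → not met
8. condition 'holds client earnest money' holds; errors-and-omissions coverage $675,000 ≥ $650,000 → met
9. licensed associate brokers 1 < 3 → not met
10. broker supervision audit 24 days ago vs limit 30 → met
Not met: 8 of 10

8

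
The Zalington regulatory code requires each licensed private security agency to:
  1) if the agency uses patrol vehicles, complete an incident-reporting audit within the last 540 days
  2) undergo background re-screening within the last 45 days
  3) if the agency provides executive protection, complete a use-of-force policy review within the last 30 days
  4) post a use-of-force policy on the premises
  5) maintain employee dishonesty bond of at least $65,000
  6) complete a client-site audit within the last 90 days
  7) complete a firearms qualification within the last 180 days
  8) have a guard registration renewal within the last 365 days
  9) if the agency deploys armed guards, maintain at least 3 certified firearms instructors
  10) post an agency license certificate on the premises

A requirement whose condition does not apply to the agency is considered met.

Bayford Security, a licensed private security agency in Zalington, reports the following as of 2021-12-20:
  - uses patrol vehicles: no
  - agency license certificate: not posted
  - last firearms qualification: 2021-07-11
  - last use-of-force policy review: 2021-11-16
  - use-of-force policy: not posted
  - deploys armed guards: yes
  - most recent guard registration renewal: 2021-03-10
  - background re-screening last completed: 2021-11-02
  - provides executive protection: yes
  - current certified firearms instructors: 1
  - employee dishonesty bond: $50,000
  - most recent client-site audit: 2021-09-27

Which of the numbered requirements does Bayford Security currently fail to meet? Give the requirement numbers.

1. condition 'uses patrol vehicles' does not hold → requirement n/a → met
2. background re-screening 48 days ago vs limit 45 → not met
3. condition 'provides executive protection' holds; use-of-force policy review 34 days ago vs limit 30 → not met
4. use-of-force policy absent → not met
5. employee dishonesty bond $50,000 < $65,000 → not met
6. client-site audit 84 days ago vs limit 90 → met
7. firearms qualification 162 days ago vs limit 180 → met
8. guard registration renewal 285 days ago vs limit 365 → met
9. condition 'deploys armed guards' holds; certified firearms instructors 1 < 3 → not met
10. agency license certificate absent → not met
Not met: 2, 3, 4, 5, 9, 10

2, 3, 4, 5, 9, 10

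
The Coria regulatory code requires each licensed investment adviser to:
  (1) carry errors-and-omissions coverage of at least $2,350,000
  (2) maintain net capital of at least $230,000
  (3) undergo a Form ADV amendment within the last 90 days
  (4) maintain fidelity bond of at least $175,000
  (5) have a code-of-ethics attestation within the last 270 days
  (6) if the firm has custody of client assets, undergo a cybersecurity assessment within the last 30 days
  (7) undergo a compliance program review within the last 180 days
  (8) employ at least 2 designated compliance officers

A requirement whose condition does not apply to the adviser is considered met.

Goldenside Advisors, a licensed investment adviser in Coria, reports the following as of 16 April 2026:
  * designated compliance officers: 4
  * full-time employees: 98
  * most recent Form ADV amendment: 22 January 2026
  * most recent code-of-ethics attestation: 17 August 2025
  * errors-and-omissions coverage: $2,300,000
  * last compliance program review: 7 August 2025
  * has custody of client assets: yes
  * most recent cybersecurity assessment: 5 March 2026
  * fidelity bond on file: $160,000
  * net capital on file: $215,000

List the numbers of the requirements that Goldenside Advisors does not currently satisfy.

1, 2, 4, 6, 7

1. errors-and-omissions coverage $2,300,000 < $2,350,000 → not met
2. net capital $215,000 < $230,000 → not met
3. Form ADV amendment 84 days ago vs limit 90 → met
4. fidelity bond $160,000 < $175,000 → not met
5. code-of-ethics attestation 242 days ago vs limit 270 → met
6. condition 'has custody of client assets' holds; cybersecurity assessment 42 days ago vs limit 30 → not met
7. compliance program review 252 days ago vs limit 180 → not met
8. designated compliance officers 4 ≥ 2 → met
Not met: 1, 2, 4, 6, 7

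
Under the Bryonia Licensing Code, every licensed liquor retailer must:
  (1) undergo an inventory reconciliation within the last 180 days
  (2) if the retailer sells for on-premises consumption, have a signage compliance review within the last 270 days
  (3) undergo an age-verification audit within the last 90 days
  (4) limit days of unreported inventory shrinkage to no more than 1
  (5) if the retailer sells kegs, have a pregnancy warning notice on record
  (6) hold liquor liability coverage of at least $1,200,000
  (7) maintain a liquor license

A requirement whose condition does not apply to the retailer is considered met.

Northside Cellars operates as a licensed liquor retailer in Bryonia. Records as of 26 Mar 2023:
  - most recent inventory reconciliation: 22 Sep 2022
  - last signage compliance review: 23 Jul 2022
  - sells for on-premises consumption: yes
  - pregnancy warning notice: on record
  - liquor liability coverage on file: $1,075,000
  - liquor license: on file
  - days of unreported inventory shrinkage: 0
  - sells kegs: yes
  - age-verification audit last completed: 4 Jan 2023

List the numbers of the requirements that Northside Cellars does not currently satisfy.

1, 6

1. inventory reconciliation 185 days ago vs limit 180 → not met
2. condition 'sells for on-premises consumption' holds; signage compliance review 246 days ago vs limit 270 → met
3. age-verification audit 81 days ago vs limit 90 → met
4. days of unreported inventory shrinkage 0 ≤ 1 → met
5. condition 'sells kegs' holds; pregnancy warning notice present → met
6. liquor liability coverage $1,075,000 < $1,200,000 → not met
7. liquor license present → met
Not met: 1, 6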